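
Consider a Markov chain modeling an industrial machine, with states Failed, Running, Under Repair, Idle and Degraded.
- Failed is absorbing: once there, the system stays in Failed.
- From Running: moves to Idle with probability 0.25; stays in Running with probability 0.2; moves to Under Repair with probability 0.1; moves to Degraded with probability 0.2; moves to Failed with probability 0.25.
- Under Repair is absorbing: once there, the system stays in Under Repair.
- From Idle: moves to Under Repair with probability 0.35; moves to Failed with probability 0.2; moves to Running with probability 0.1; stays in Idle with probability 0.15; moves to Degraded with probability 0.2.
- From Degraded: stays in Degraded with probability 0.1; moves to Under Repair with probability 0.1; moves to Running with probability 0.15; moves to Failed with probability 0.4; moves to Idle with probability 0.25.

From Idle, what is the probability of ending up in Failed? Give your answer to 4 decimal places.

0.4692

Let h(s) be the probability of absorption at Failed starting from transient state s. Then h(Failed) = 1 and h(Under Repair) = 0. By first-step analysis:
h(Running) = 0.25·1 + 0.2·h(Running) + 0.1·0 + 0.25·h(Idle) + 0.2·h(Degraded)
h(Idle) = 0.2·1 + 0.1·h(Running) + 0.35·0 + 0.15·h(Idle) + 0.2·h(Degraded)
h(Degraded) = 0.4·1 + 0.15·h(Running) + 0.1·0 + 0.25·h(Idle) + 0.1·h(Degraded)
Solving: h(Running) = 0.6290, h(Idle) = 0.4692, h(Degraded) = 0.6796.
Starting from Idle, the probability is 0.4692.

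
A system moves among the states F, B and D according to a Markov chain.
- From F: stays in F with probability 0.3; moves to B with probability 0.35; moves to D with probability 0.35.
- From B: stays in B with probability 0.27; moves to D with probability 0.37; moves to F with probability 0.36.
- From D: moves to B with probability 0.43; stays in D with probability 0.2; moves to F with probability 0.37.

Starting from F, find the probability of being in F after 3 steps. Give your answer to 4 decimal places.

Propagate the distribution vector 3 steps from F.
After 0 steps: (1.0000, 0.0000, 0.0000)
After 1 step: (0.3000, 0.3500, 0.3500)
After 2 steps: (0.3455, 0.3500, 0.3045)
After 3 steps: (0.3423, 0.3464, 0.3113)
P(in F after 3 steps) = 0.3423

0.3423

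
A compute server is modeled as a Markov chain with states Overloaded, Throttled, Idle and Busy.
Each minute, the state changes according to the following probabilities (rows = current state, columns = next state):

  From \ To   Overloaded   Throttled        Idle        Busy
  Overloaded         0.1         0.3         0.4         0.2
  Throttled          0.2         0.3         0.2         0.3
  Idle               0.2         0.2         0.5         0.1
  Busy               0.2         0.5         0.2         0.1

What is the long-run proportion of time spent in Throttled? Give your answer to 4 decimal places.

Let the stationary distribution be π with π = πP and π_1 + π_2 + π_3 + π_4 = 1.
π_1 = 0.1·π_1 + 0.2·π_2 + 0.2·π_3 + 0.2·π_4
π_2 = 0.3·π_1 + 0.3·π_2 + 0.2·π_3 + 0.5·π_4
π_3 = 0.4·π_1 + 0.2·π_2 + 0.5·π_3 + 0.2·π_4
Solving with the normalization constraint gives π = (0.1818, 0.3019, 0.3377, 0.1786).
So the stationary probability of Throttled is 0.3019.

0.3019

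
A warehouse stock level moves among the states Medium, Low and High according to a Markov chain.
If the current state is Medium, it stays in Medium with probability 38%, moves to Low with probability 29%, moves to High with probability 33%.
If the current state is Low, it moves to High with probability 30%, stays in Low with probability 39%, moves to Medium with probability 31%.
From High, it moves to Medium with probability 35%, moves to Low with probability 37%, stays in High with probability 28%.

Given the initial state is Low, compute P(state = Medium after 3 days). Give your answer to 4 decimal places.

0.3462

Propagate the distribution vector 3 days from Low.
After 0 days: (0.0000, 1.0000, 0.0000)
After 1 day: (0.3100, 0.3900, 0.3000)
After 2 days: (0.3437, 0.3530, 0.3033)
After 3 days: (0.3462, 0.3496, 0.3042)
P(in Medium after 3 days) = 0.3462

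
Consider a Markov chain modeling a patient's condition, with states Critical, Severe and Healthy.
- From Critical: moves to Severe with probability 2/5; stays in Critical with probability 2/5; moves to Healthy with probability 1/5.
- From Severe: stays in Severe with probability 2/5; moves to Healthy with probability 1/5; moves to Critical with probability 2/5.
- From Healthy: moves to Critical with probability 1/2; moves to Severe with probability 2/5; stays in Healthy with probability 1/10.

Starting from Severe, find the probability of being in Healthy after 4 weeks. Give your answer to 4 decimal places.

Propagate the distribution vector 4 weeks from Severe.
After 0 weeks: (0.0000, 1.0000, 0.0000)
After 1 week: (0.4000, 0.4000, 0.2000)
After 2 weeks: (0.4200, 0.4000, 0.1800)
After 3 weeks: (0.4180, 0.4000, 0.1820)
After 4 weeks: (0.4182, 0.4000, 0.1818)
P(in Healthy after 4 weeks) = 0.1818

0.1818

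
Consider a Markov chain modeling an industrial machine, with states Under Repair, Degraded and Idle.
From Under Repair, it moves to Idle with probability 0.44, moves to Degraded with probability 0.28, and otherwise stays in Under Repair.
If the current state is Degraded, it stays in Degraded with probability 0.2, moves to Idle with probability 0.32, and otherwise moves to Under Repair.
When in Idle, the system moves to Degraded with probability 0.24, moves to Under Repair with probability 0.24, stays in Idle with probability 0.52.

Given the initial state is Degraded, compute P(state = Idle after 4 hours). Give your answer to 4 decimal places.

0.4465

Propagate the distribution vector 4 hours from Degraded.
After 0 hours: (0.0000, 1.0000, 0.0000)
After 1 hour: (0.4800, 0.2000, 0.3200)
After 2 hours: (0.3072, 0.2512, 0.4416)
After 3 hours: (0.3126, 0.2422, 0.4452)
After 4 hours: (0.3106, 0.2428, 0.4465)
P(in Idle after 4 hours) = 0.4465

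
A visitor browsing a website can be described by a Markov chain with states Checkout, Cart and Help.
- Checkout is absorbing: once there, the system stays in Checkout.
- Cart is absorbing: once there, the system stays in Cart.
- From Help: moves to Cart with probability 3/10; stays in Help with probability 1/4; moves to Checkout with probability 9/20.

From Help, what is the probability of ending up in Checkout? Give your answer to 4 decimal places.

Let h(s) be the probability of absorption at Checkout starting from transient state s. Then h(Checkout) = 1 and h(Cart) = 0. By first-step analysis:
h(Help) = 0.45·1 + 0.3·0 + 0.25·h(Help)
Solving: h(Help) = 0.6000.
Starting from Help, the probability is 0.6000.

0.6000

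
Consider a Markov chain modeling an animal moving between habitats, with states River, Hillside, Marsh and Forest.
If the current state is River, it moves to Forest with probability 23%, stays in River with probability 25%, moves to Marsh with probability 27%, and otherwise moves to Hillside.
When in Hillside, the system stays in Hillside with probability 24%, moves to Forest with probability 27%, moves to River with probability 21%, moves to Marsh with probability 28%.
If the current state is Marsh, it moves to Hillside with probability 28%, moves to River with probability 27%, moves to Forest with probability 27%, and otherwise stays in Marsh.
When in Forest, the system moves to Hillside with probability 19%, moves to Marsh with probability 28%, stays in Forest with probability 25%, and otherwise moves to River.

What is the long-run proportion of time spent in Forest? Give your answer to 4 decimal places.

0.2548

Let the stationary distribution be π with π = πP and π_1 + π_2 + π_3 + π_4 = 1.
π_1 = 0.25·π_1 + 0.21·π_2 + 0.27·π_3 + 0.28·π_4
π_2 = 0.25·π_1 + 0.24·π_2 + 0.28·π_3 + 0.19·π_4
π_3 = 0.27·π_1 + 0.28·π_2 + 0.18·π_3 + 0.28·π_4
Solving with the normalization constraint gives π = (0.2531, 0.2399, 0.2522, 0.2548).
So the stationary probability of Forest is 0.2548.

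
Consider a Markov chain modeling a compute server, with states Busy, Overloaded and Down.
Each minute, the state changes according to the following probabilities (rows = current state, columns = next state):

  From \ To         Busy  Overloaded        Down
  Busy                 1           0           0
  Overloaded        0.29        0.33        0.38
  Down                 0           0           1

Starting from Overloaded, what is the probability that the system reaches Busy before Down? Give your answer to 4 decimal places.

0.4328

Let h(s) be the probability of absorption at Busy starting from transient state s. Then h(Busy) = 1 and h(Down) = 0. By first-step analysis:
h(Overloaded) = 0.29·1 + 0.33·h(Overloaded) + 0.38·0
Solving: h(Overloaded) = 0.4328.
Starting from Overloaded, the probability is 0.4328.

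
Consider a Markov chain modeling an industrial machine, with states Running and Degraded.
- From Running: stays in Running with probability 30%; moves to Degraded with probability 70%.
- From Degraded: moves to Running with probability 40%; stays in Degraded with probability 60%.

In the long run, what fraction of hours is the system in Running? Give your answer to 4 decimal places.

Let the stationary distribution be π with π = πP and π_1 + π_2 = 1.
π_1 = 0.3·π_1 + 0.4·π_2
Solving with the normalization constraint gives π = (0.3636, 0.6364).
So the stationary probability of Running is 0.3636.

0.3636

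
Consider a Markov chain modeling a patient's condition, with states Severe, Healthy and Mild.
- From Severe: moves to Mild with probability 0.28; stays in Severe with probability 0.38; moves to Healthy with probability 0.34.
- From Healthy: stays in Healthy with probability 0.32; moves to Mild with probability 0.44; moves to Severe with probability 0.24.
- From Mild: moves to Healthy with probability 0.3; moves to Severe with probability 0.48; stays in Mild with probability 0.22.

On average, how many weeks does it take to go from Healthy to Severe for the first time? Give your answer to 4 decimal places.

3.0622

Let t(s) be the expected number of weeks to first reach Severe from state s, with t(Severe) = 0. Conditioning on the first week:
t(Healthy) = 1 + 0.32·t(Healthy) + 0.44·t(Mild)
t(Mild) = 1 + 0.3·t(Healthy) + 0.22·t(Mild)
Solving: t(Healthy) = 3.0622, t(Mild) = 2.4598.
Expected weeks from Healthy to Severe: 3.0622.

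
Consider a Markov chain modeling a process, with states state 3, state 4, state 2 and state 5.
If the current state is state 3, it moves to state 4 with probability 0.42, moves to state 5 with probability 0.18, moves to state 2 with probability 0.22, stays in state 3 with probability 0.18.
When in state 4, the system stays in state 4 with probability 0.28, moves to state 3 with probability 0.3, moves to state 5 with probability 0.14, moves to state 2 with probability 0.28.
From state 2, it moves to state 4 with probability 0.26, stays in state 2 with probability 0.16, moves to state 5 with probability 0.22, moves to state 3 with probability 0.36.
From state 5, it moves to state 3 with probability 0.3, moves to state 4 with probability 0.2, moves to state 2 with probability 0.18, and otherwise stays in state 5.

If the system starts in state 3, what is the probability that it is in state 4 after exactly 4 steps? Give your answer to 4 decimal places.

0.2983

Propagate the distribution vector 4 steps from state 3.
After 0 steps: (1.0000, 0.0000, 0.0000, 0.0000)
After 1 step: (0.1800, 0.4200, 0.2200, 0.1800)
After 2 steps: (0.2916, 0.2864, 0.2248, 0.1972)
After 3 steps: (0.2785, 0.3006, 0.2158, 0.2051)
After 4 steps: (0.2795, 0.2983, 0.2169, 0.2053)
P(in state 4 after 4 steps) = 0.2983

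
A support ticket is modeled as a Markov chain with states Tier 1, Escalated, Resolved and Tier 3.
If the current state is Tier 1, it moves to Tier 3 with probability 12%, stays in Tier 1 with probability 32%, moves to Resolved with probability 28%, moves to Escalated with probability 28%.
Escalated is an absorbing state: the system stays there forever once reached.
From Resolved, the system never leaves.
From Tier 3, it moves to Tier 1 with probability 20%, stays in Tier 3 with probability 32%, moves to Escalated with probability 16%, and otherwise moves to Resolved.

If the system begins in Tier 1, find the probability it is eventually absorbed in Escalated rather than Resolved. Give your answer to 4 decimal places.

Let h(s) be the probability of absorption at Escalated starting from transient state s. Then h(Escalated) = 1 and h(Resolved) = 0. By first-step analysis:
h(Tier 1) = 0.32·h(Tier 1) + 0.28·1 + 0.28·0 + 0.12·h(Tier 3)
h(Tier 3) = 0.2·h(Tier 1) + 0.16·1 + 0.32·0 + 0.32·h(Tier 3)
Solving: h(Tier 1) = 0.4781, h(Tier 3) = 0.3759.
Starting from Tier 1, the probability is 0.4781.

0.4781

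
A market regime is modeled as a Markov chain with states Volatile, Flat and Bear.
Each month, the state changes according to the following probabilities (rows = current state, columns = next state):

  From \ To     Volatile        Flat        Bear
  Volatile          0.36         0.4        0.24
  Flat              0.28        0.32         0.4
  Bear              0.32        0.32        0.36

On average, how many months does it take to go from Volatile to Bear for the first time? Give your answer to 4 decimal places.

3.3416

Let t(s) be the expected number of months to first reach Bear from state s, with t(Bear) = 0. Conditioning on the first month:
t(Volatile) = 1 + 0.36·t(Volatile) + 0.4·t(Flat)
t(Flat) = 1 + 0.28·t(Volatile) + 0.32·t(Flat)
Solving: t(Volatile) = 3.3416, t(Flat) = 2.8465.
Expected months from Volatile to Bear: 3.3416.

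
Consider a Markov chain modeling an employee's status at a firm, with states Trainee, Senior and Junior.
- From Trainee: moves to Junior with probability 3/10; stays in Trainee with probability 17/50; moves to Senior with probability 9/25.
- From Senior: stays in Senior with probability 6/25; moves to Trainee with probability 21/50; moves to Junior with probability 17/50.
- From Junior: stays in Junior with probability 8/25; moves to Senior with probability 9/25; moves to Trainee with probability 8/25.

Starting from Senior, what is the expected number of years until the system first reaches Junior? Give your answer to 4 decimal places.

3.0822

Let t(s) be the expected number of years to first reach Junior from state s, with t(Junior) = 0. Conditioning on the first year:
t(Trainee) = 1 + 0.34·t(Trainee) + 0.36·t(Senior)
t(Senior) = 1 + 0.42·t(Trainee) + 0.24·t(Senior)
Solving: t(Trainee) = 3.1963, t(Senior) = 3.0822.
Expected years from Senior to Junior: 3.0822.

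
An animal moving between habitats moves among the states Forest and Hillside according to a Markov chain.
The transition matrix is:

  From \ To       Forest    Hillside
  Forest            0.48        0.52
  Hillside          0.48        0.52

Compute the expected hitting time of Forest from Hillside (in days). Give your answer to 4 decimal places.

Let t(s) be the expected number of days to first reach Forest from state s, with t(Forest) = 0. Conditioning on the first day:
t(Hillside) = 1 + 0.52·t(Hillside)
Solving: t(Hillside) = 2.0833.
Expected days from Hillside to Forest: 2.0833.

2.0833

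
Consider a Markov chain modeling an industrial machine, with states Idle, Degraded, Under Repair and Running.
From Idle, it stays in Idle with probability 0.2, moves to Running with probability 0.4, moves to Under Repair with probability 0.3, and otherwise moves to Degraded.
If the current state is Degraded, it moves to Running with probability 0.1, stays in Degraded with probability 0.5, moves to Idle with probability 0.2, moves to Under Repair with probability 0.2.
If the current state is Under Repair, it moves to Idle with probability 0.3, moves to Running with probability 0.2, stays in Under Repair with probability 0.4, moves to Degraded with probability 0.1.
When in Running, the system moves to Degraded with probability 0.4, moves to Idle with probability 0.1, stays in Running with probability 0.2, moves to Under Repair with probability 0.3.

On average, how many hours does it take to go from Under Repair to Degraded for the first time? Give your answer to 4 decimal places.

Let t(s) be the expected number of hours to first reach Degraded from state s, with t(Degraded) = 0. Conditioning on the first hour:
t(Idle) = 1 + 0.2·t(Idle) + 0.3·t(Under Repair) + 0.4·t(Running)
t(Under Repair) = 1 + 0.3·t(Idle) + 0.4·t(Under Repair) + 0.2·t(Running)
t(Running) = 1 + 0.1·t(Idle) + 0.3·t(Under Repair) + 0.2·t(Running)
Solving: t(Idle) = 5.4545, t(Under Repair) = 5.7576, t(Running) = 4.0909.
Expected hours from Under Repair to Degraded: 5.7576.

5.7576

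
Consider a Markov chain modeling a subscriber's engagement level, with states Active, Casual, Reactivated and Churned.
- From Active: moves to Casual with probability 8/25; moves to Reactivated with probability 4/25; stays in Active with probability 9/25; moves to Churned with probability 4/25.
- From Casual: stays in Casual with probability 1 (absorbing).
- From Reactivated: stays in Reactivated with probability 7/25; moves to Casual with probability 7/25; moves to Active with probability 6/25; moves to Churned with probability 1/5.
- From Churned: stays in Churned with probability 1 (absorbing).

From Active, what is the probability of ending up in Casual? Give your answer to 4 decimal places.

Let h(s) be the probability of absorption at Casual starting from transient state s. Then h(Casual) = 1 and h(Churned) = 0. By first-step analysis:
h(Active) = 0.36·h(Active) + 0.32·1 + 0.16·h(Reactivated) + 0.16·0
h(Reactivated) = 0.24·h(Active) + 0.28·1 + 0.28·h(Reactivated) + 0.2·0
Solving: h(Active) = 0.6515, h(Reactivated) = 0.6061.
Starting from Active, the probability is 0.6515.

0.6515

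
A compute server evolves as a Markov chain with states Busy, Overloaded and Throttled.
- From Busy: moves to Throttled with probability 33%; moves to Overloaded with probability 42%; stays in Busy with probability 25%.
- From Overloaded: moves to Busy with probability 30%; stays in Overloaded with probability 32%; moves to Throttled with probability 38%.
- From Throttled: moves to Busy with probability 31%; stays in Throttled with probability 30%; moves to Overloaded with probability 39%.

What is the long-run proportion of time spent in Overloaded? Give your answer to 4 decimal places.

0.3726

Let the stationary distribution be π with π = πP and π_1 + π_2 + π_3 = 1.
π_1 = 0.25·π_1 + 0.3·π_2 + 0.31·π_3
π_2 = 0.42·π_1 + 0.32·π_2 + 0.39·π_3
Solving with the normalization constraint gives π = (0.2889, 0.3726, 0.3385).
So the stationary probability of Overloaded is 0.3726.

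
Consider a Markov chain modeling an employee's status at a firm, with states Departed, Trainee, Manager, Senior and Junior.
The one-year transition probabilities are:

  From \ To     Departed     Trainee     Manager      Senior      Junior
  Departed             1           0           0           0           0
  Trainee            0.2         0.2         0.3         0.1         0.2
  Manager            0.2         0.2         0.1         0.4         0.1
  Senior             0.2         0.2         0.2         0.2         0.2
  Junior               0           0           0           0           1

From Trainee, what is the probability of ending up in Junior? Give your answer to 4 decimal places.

0.4689

Let h(s) be the probability of absorption at Junior starting from transient state s. Then h(Junior) = 1 and h(Departed) = 0. By first-step analysis:
h(Trainee) = 0.2·0 + 0.2·h(Trainee) + 0.3·h(Manager) + 0.1·h(Senior) + 0.2·1
h(Manager) = 0.2·0 + 0.2·h(Trainee) + 0.1·h(Manager) + 0.4·h(Senior) + 0.1·1
h(Senior) = 0.2·0 + 0.2·h(Trainee) + 0.2·h(Manager) + 0.2·h(Senior) + 0.2·1
Solving: h(Trainee) = 0.4689, h(Manager) = 0.4258, h(Senior) = 0.4737.
Starting from Trainee, the probability is 0.4689.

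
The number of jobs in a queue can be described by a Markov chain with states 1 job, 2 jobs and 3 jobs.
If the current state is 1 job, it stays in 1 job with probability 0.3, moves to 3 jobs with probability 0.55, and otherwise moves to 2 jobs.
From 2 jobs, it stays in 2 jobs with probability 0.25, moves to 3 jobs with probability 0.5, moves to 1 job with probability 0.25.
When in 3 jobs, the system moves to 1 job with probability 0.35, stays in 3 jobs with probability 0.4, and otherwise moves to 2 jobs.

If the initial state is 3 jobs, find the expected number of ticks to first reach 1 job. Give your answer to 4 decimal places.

3.0769

Let t(s) be the expected number of ticks to first reach 1 job from state s, with t(1 job) = 0. Conditioning on the first tick:
t(2 jobs) = 1 + 0.25·t(2 jobs) + 0.5·t(3 jobs)
t(3 jobs) = 1 + 0.25·t(2 jobs) + 0.4·t(3 jobs)
Solving: t(2 jobs) = 3.3846, t(3 jobs) = 3.0769.
Expected ticks from 3 jobs to 1 job: 3.0769.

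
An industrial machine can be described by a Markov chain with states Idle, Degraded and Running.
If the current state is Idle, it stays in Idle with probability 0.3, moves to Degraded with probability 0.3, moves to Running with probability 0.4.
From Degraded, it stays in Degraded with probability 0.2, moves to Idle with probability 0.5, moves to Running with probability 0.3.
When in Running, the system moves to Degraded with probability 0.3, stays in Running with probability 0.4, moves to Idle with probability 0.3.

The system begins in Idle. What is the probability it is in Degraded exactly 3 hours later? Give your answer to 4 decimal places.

0.2730

Propagate the distribution vector 3 hours from Idle.
After 0 hours: (1.0000, 0.0000, 0.0000)
After 1 hour: (0.3000, 0.3000, 0.4000)
After 2 hours: (0.3600, 0.2700, 0.3700)
After 3 hours: (0.3540, 0.2730, 0.3730)
P(in Degraded after 3 hours) = 0.2730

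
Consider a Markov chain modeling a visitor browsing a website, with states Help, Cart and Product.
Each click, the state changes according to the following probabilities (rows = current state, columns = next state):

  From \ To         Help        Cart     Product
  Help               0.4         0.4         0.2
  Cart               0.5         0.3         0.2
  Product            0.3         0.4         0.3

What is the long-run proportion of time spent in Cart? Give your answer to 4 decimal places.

0.3636

Let the stationary distribution be π with π = πP and π_1 + π_2 + π_3 = 1.
π_1 = 0.4·π_1 + 0.5·π_2 + 0.3·π_3
π_2 = 0.4·π_1 + 0.3·π_2 + 0.4·π_3
Solving with the normalization constraint gives π = (0.4141, 0.3636, 0.2222).
So the stationary probability of Cart is 0.3636.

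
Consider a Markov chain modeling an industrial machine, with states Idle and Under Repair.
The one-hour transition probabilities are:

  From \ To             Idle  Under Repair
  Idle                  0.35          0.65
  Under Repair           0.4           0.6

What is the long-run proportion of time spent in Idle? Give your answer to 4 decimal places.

Let the stationary distribution be π with π = πP and π_1 + π_2 = 1.
π_1 = 0.35·π_1 + 0.4·π_2
Solving with the normalization constraint gives π = (0.3810, 0.6190).
So the stationary probability of Idle is 0.3810.

0.3810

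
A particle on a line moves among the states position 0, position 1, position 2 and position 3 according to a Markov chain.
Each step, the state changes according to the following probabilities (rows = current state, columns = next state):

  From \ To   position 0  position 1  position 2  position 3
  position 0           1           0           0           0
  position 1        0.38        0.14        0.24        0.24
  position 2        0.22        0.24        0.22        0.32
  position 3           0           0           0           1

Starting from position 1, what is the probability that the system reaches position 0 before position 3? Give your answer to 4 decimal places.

Let h(s) be the probability of absorption at position 0 starting from transient state s. Then h(position 0) = 1 and h(position 3) = 0. By first-step analysis:
h(position 1) = 0.38·1 + 0.14·h(position 1) + 0.24·h(position 2) + 0.24·0
h(position 2) = 0.22·1 + 0.24·h(position 1) + 0.22·h(position 2) + 0.32·0
Solving: h(position 1) = 0.5695, h(position 2) = 0.4573.
Starting from position 1, the probability is 0.5695.

0.5695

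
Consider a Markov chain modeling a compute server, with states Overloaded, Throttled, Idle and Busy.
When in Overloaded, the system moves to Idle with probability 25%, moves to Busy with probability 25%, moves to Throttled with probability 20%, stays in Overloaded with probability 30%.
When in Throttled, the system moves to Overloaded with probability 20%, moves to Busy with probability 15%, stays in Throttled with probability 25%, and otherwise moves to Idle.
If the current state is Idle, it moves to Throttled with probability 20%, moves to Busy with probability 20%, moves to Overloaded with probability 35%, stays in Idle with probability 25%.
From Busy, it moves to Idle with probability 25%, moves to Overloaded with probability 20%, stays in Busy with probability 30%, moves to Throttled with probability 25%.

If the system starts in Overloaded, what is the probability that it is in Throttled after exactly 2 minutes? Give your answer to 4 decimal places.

Propagate the distribution vector 2 minutes from Overloaded.
After 0 minutes: (1.0000, 0.0000, 0.0000, 0.0000)
After 1 minute: (0.3000, 0.2000, 0.2500, 0.2500)
After 2 minutes: (0.2675, 0.2225, 0.2800, 0.2300)
P(in Throttled after 2 minutes) = 0.2225

0.2225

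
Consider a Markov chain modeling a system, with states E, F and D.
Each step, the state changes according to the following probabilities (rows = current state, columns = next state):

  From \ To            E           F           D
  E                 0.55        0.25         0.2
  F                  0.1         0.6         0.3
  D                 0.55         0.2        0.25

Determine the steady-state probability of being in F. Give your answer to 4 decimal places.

Let the stationary distribution be π with π = πP and π_1 + π_2 + π_3 = 1.
π_1 = 0.55·π_1 + 0.1·π_2 + 0.55·π_3
π_2 = 0.25·π_1 + 0.6·π_2 + 0.2·π_3
Solving with the normalization constraint gives π = (0.3855, 0.3655, 0.2490).
So the stationary probability of F is 0.3655.

0.3655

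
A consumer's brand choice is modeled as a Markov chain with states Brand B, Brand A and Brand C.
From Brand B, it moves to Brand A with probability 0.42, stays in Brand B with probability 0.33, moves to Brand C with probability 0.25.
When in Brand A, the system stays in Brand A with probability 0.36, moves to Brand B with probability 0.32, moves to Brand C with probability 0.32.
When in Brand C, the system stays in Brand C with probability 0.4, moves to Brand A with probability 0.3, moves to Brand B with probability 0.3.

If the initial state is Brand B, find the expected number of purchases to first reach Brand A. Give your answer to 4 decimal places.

2.5994

Let t(s) be the expected number of purchases to first reach Brand A from state s, with t(Brand A) = 0. Conditioning on the first purchase:
t(Brand B) = 1 + 0.33·t(Brand B) + 0.25·t(Brand C)
t(Brand C) = 1 + 0.3·t(Brand B) + 0.4·t(Brand C)
Solving: t(Brand B) = 2.5994, t(Brand C) = 2.9664.
Expected purchases from Brand B to Brand A: 2.5994.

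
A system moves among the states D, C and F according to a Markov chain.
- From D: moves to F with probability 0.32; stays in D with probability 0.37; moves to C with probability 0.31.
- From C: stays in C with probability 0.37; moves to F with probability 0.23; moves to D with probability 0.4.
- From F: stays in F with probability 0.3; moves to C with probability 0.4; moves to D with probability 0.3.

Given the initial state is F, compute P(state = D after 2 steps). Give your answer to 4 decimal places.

Sum over the intermediate state after 1 step:
P = P(F→D)·P(D→D) + P(F→C)·P(C→D) + P(F→F)·P(F→D)
  = 0.3×0.37 + 0.4×0.4 + 0.3×0.3
  = 0.1110 + 0.1600 + 0.0900 = 0.3610

0.3610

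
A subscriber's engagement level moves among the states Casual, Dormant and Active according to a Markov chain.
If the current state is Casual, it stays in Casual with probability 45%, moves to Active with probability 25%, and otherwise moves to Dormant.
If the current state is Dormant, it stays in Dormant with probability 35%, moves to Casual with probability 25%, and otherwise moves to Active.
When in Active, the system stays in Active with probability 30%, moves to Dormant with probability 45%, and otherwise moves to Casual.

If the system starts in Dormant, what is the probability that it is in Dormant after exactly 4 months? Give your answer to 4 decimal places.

0.3668

Propagate the distribution vector 4 months from Dormant.
After 0 months: (0.0000, 1.0000, 0.0000)
After 1 month: (0.2500, 0.3500, 0.4000)
After 2 months: (0.3000, 0.3775, 0.3225)
After 3 months: (0.3100, 0.3673, 0.3228)
After 4 months: (0.3120, 0.3668, 0.3212)
P(in Dormant after 4 months) = 0.3668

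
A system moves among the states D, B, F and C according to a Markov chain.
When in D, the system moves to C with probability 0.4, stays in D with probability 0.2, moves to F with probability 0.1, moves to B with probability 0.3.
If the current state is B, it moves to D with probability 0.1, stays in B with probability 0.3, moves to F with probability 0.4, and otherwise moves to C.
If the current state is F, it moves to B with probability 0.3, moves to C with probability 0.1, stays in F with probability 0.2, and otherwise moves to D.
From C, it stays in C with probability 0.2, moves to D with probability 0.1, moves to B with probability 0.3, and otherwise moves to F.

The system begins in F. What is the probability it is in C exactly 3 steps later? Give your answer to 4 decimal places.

Propagate the distribution vector 3 steps from F.
After 0 steps: (0.0000, 0.0000, 1.0000, 0.0000)
After 1 step: (0.4000, 0.3000, 0.2000, 0.1000)
After 2 steps: (0.2000, 0.3000, 0.2400, 0.2600)
After 3 steps: (0.1920, 0.3000, 0.2920, 0.2160)
P(in C after 3 steps) = 0.2160

0.2160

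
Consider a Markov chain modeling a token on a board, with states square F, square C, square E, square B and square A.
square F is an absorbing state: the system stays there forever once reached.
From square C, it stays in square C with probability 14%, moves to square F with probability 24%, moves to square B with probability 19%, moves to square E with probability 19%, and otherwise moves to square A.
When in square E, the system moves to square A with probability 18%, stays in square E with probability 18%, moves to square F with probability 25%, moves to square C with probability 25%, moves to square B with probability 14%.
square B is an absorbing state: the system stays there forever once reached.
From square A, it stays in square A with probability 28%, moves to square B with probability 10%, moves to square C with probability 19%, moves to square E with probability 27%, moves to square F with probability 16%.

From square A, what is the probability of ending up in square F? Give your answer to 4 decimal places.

0.6078

Let h(s) be the probability of absorption at square F starting from transient state s. Then h(square F) = 1 and h(square B) = 0. By first-step analysis:
h(square C) = 0.24·1 + 0.14·h(square C) + 0.19·h(square E) + 0.19·0 + 0.24·h(square A)
h(square E) = 0.25·1 + 0.25·h(square C) + 0.18·h(square E) + 0.14·0 + 0.18·h(square A)
h(square A) = 0.16·1 + 0.19·h(square C) + 0.27·h(square E) + 0.1·0 + 0.28·h(square A)
Solving: h(square C) = 0.5849, h(square E) = 0.6166, h(square A) = 0.6078.
Starting from square A, the probability is 0.6078.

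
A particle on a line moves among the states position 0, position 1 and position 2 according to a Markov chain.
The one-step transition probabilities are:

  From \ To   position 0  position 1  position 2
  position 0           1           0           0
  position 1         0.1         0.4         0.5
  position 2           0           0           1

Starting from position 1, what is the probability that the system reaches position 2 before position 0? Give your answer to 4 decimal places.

0.8333

Let h(s) be the probability of absorption at position 2 starting from transient state s. Then h(position 2) = 1 and h(position 0) = 0. By first-step analysis:
h(position 1) = 0.1·0 + 0.4·h(position 1) + 0.5·1
Solving: h(position 1) = 0.8333.
Starting from position 1, the probability is 0.8333.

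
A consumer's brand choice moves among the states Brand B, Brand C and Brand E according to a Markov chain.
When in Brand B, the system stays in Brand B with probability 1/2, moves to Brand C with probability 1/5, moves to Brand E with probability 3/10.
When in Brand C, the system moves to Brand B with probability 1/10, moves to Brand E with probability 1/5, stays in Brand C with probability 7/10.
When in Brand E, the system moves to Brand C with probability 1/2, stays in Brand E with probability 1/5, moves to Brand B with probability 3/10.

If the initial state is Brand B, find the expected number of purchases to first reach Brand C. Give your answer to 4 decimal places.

Let t(s) be the expected number of purchases to first reach Brand C from state s, with t(Brand C) = 0. Conditioning on the first purchase:
t(Brand B) = 1 + 0.5·t(Brand B) + 0.3·t(Brand E)
t(Brand E) = 1 + 0.3·t(Brand B) + 0.2·t(Brand E)
Solving: t(Brand B) = 3.5484, t(Brand E) = 2.5806.
Expected purchases from Brand B to Brand C: 3.5484.

3.5484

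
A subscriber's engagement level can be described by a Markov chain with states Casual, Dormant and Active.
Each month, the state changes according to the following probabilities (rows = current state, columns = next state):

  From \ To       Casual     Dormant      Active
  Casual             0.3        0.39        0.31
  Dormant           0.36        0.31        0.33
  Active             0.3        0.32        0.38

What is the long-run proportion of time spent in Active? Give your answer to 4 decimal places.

0.3406

Let the stationary distribution be π with π = πP and π_1 + π_2 + π_3 = 1.
π_1 = 0.3·π_1 + 0.36·π_2 + 0.3·π_3
π_2 = 0.39·π_1 + 0.31·π_2 + 0.32·π_3
Solving with the normalization constraint gives π = (0.3203, 0.3390, 0.3406).
So the stationary probability of Active is 0.3406.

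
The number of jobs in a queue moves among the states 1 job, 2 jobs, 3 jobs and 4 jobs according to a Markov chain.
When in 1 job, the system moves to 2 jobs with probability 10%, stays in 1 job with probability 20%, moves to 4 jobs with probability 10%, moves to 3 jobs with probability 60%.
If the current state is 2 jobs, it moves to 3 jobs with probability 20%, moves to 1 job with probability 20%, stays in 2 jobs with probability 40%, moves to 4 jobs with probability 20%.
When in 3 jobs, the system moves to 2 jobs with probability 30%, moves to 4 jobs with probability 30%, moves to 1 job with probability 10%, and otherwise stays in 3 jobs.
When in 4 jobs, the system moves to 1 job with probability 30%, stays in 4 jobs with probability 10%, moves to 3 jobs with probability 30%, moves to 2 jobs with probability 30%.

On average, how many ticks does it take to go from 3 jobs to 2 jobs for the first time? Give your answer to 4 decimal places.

Let t(s) be the expected number of ticks to first reach 2 jobs from state s, with t(2 jobs) = 0. Conditioning on the first tick:
t(1 job) = 1 + 0.2·t(1 job) + 0.6·t(3 jobs) + 0.1·t(4 jobs)
t(3 jobs) = 1 + 0.1·t(1 job) + 0.3·t(3 jobs) + 0.3·t(4 jobs)
t(4 jobs) = 1 + 0.3·t(1 job) + 0.3·t(3 jobs) + 0.1·t(4 jobs)
Solving: t(1 job) = 4.5333, t(3 jobs) = 3.7333, t(4 jobs) = 3.8667.
Expected ticks from 3 jobs to 2 jobs: 3.7333.

3.7333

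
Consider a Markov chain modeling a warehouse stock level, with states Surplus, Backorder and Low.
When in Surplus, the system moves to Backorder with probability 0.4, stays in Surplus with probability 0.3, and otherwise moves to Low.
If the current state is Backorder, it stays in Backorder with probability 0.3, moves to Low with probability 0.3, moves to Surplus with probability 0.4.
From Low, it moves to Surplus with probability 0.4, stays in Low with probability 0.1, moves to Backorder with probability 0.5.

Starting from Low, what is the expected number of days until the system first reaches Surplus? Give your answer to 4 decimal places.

2.5000

Let t(s) be the expected number of days to first reach Surplus from state s, with t(Surplus) = 0. Conditioning on the first day:
t(Backorder) = 1 + 0.3·t(Backorder) + 0.3·t(Low)
t(Low) = 1 + 0.5·t(Backorder) + 0.1·t(Low)
Solving: t(Backorder) = 2.5000, t(Low) = 2.5000.
Expected days from Low to Surplus: 2.5000.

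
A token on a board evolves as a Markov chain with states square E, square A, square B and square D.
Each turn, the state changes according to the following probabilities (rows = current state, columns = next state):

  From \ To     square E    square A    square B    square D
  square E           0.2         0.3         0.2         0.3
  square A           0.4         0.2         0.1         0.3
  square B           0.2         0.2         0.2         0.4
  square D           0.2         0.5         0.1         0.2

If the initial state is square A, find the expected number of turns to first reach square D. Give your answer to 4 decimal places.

3.1792

Let t(s) be the expected number of turns to first reach square D from state s, with t(square D) = 0. Conditioning on the first turn:
t(square E) = 1 + 0.2·t(square E) + 0.3·t(square A) + 0.2·t(square B)
t(square A) = 1 + 0.4·t(square E) + 0.2·t(square A) + 0.1·t(square B)
t(square B) = 1 + 0.2·t(square E) + 0.2·t(square A) + 0.2·t(square B)
Solving: t(square E) = 3.1503, t(square A) = 3.1792, t(square B) = 2.8324.
Expected turns from square A to square D: 3.1792.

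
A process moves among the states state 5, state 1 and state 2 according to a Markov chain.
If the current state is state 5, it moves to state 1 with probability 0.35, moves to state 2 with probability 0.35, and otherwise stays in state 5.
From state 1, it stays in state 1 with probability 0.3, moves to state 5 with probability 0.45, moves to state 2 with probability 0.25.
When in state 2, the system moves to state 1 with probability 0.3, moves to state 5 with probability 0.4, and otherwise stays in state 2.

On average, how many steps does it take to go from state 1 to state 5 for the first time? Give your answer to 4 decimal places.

2.2892

Let t(s) be the expected number of steps to first reach state 5 from state s, with t(state 5) = 0. Conditioning on the first step:
t(state 1) = 1 + 0.3·t(state 1) + 0.25·t(state 2)
t(state 2) = 1 + 0.3·t(state 1) + 0.3·t(state 2)
Solving: t(state 1) = 2.2892, t(state 2) = 2.4096.
Expected steps from state 1 to state 5: 2.2892.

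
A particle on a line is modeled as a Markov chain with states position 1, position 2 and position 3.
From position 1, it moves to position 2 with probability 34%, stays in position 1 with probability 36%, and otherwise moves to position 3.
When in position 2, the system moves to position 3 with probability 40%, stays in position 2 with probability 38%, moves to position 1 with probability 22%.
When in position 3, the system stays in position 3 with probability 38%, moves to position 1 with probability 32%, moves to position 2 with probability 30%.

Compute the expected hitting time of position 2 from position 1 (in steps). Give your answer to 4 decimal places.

Let t(s) be the expected number of steps to first reach position 2 from state s, with t(position 2) = 0. Conditioning on the first step:
t(position 1) = 1 + 0.36·t(position 1) + 0.3·t(position 3)
t(position 3) = 1 + 0.32·t(position 1) + 0.38·t(position 3)
Solving: t(position 1) = 3.0585, t(position 3) = 3.1915.
Expected steps from position 1 to position 2: 3.0585.

3.0585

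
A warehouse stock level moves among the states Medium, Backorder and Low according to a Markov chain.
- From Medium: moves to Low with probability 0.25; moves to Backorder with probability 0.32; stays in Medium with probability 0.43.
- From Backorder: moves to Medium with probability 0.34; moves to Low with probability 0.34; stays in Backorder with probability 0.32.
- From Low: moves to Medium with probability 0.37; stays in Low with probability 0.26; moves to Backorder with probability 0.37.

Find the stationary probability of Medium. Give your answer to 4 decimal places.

0.3830

Let the stationary distribution be π with π = πP and π_1 + π_2 + π_3 = 1.
π_1 = 0.43·π_1 + 0.34·π_2 + 0.37·π_3
π_2 = 0.32·π_1 + 0.32·π_2 + 0.37·π_3
Solving with the normalization constraint gives π = (0.3830, 0.3341, 0.2829).
So the stationary probability of Medium is 0.3830.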